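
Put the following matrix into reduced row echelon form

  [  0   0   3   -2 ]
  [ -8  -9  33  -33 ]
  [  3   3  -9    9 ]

[[1, 0, 0, -2], [0, 1, 0, 3], [0, 0, 1, -2/3]]

ρ1 <-> ρ2
  [ -8  -9  33  -33 ]
  [  0   0   3   -2 ]
  [  3   3  -9    9 ]
ρ1 ← -1/8·ρ1
  [ 1  9/8  -33/8  33/8 ]
  [ 0    0      3    -2 ]
  [ 3    3     -9     9 ]
ρ3 ← ρ3 − 3·ρ1
  [ 1   9/8  -33/8   33/8 ]
  [ 0     0      3     -2 ]
  [ 0  -3/8   27/8  -27/8 ]
ρ2 <-> ρ3
  [ 1   9/8  -33/8   33/8 ]
  [ 0  -3/8   27/8  -27/8 ]
  [ 0     0      3     -2 ]
ρ2 ← -8/3·ρ2
  [ 1  9/8  -33/8  33/8 ]
  [ 0    1     -9     9 ]
  [ 0    0      3    -2 ]
ρ3 ← 1/3·ρ3
  [ 1  9/8  -33/8  33/8 ]
  [ 0    1     -9     9 ]
  [ 0    0      1  -2/3 ]
ρ2 ← ρ2 + 9·ρ3
  [ 1  9/8  -33/8  33/8 ]
  [ 0    1      0     3 ]
  [ 0    0      1  -2/3 ]
ρ1 ← ρ1 + 33/8·ρ3
  [ 1  9/8  0  11/8 ]
  [ 0    1  0     3 ]
  [ 0    0  1  -2/3 ]
ρ1 ← ρ1 − 9/8·ρ2
  [ 1  0  0    -2 ]
  [ 0  1  0     3 ]
  [ 0  0  1  -2/3 ]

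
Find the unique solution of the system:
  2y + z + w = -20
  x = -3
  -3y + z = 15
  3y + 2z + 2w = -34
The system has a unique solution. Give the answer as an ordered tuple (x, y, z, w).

(-3, -6, -3, -5)

Form the augmented matrix and row-reduce:
  [ 0   2  1  1  |  -20 ]
  [ 1   0  0  0  |   -3 ]
  [ 0  -3  1  0  |   15 ]
  [ 0   3  2  2  |  -34 ]
Swap ρ1 and ρ2.
  [ 1   0  0  0  |   -3 ]
  [ 0   2  1  1  |  -20 ]
  [ 0  -3  1  0  |   15 ]
  [ 0   3  2  2  |  -34 ]
Multiply ρ2 by 1/2.
  [ 1   0    0    0  |   -3 ]
  [ 0   1  1/2  1/2  |  -10 ]
  [ 0  -3    1    0  |   15 ]
  [ 0   3    2    2  |  -34 ]
Add 3 times ρ2 to ρ3.
  [ 1  0    0    0  |   -3 ]
  [ 0  1  1/2  1/2  |  -10 ]
  [ 0  0  5/2  3/2  |  -15 ]
  [ 0  3    2    2  |  -34 ]
Subtract 3 times ρ2 from ρ4.
  [ 1  0    0    0  |   -3 ]
  [ 0  1  1/2  1/2  |  -10 ]
  [ 0  0  5/2  3/2  |  -15 ]
  [ 0  0  1/2  1/2  |   -4 ]
Multiply ρ3 by 2/5.
  [ 1  0    0    0  |   -3 ]
  [ 0  1  1/2  1/2  |  -10 ]
  [ 0  0    1  3/5  |   -6 ]
  [ 0  0  1/2  1/2  |   -4 ]
Subtract 1/2 times ρ3 from ρ4.
  [ 1  0    0    0  |   -3 ]
  [ 0  1  1/2  1/2  |  -10 ]
  [ 0  0    1  3/5  |   -6 ]
  [ 0  0    0  1/5  |   -1 ]
Multiply ρ4 by 5.
  [ 1  0    0    0  |   -3 ]
  [ 0  1  1/2  1/2  |  -10 ]
  [ 0  0    1  3/5  |   -6 ]
  [ 0  0    0    1  |   -5 ]
Subtract 3/5 times ρ4 from ρ3.
  [ 1  0    0    0  |   -3 ]
  [ 0  1  1/2  1/2  |  -10 ]
  [ 0  0    1    0  |   -3 ]
  [ 0  0    0    1  |   -5 ]
Subtract 1/2 times ρ4 from ρ2.
  [ 1  0    0  0  |     -3 ]
  [ 0  1  1/2  0  |  -15/2 ]
  [ 0  0    1  0  |     -3 ]
  [ 0  0    0  1  |     -5 ]
Subtract 1/2 times ρ3 from ρ2.
  [ 1  0  0  0  |  -3 ]
  [ 0  1  0  0  |  -6 ]
  [ 0  0  1  0  |  -3 ]
  [ 0  0  0  1  |  -5 ]
Reading off the last column: x = -3, y = -6, z = -3, w = -5.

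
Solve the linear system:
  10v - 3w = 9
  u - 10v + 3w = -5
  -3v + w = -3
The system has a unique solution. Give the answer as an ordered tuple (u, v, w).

(4, 0, -3)

Form the augmented matrix and row-reduce:
  [ 0   10  -3  |   9 ]
  [ 1  -10   3  |  -5 ]
  [ 0   -3   1  |  -3 ]
ρ1 ↔ ρ2
  [ 1  -10   3  |  -5 ]
  [ 0   10  -3  |   9 ]
  [ 0   -3   1  |  -3 ]
ρ2 := 1/10·ρ2
  [ 1  -10      3  |    -5 ]
  [ 0    1  -3/10  |  9/10 ]
  [ 0   -3      1  |    -3 ]
ρ3 := ρ3 + 3·ρ2
  [ 1  -10      3  |     -5 ]
  [ 0    1  -3/10  |   9/10 ]
  [ 0    0   1/10  |  -3/10 ]
ρ3 := 10·ρ3
  [ 1  -10      3  |    -5 ]
  [ 0    1  -3/10  |  9/10 ]
  [ 0    0      1  |    -3 ]
ρ2 := ρ2 + 3/10·ρ3
  [ 1  -10  3  |  -5 ]
  [ 0    1  0  |   0 ]
  [ 0    0  1  |  -3 ]
ρ1 := ρ1 − 3·ρ3
  [ 1  -10  0  |   4 ]
  [ 0    1  0  |   0 ]
  [ 0    0  1  |  -3 ]
ρ1 := ρ1 + 10·ρ2
  [ 1  0  0  |   4 ]
  [ 0  1  0  |   0 ]
  [ 0  0  1  |  -3 ]
Reading off the last column: u = 4, v = 0, w = -3.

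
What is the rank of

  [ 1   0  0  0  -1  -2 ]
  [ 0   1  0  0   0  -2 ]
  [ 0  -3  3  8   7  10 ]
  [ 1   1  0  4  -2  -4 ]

rank = 4

R4 → R4 − R1
  [ 1   0  0  0  -1  -2 ]
  [ 0   1  0  0   0  -2 ]
  [ 0  -3  3  8   7  10 ]
  [ 0   1  0  4  -1  -2 ]
R3 → R3 + 3·R2
  [ 1  0  0  0  -1  -2 ]
  [ 0  1  0  0   0  -2 ]
  [ 0  0  3  8   7   4 ]
  [ 0  1  0  4  -1  -2 ]
R4 → R4 − R2
  [ 1  0  0  0  -1  -2 ]
  [ 0  1  0  0   0  -2 ]
  [ 0  0  3  8   7   4 ]
  [ 0  0  0  4  -1   0 ]
R3 → 1/3·R3
  [ 1  0  0    0   -1   -2 ]
  [ 0  1  0    0    0   -2 ]
  [ 0  0  1  8/3  7/3  4/3 ]
  [ 0  0  0    4   -1    0 ]
R4 → 1/4·R4
  [ 1  0  0    0    -1   -2 ]
  [ 0  1  0    0     0   -2 ]
  [ 0  0  1  8/3   7/3  4/3 ]
  [ 0  0  0    1  -1/4    0 ]
R3 → R3 − 8/3·R4
  [ 1  0  0  0    -1   -2 ]
  [ 0  1  0  0     0   -2 ]
  [ 0  0  1  0     3  4/3 ]
  [ 0  0  0  1  -1/4    0 ]
The reduced form has 4 nonzero rows.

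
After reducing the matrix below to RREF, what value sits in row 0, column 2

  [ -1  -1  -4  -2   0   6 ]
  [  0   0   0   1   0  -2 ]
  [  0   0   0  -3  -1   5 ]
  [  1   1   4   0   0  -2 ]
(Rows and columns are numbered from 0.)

4

r1 -> -1·r1
  [ 1  1  4   2   0  -6 ]
  [ 0  0  0   1   0  -2 ]
  [ 0  0  0  -3  -1   5 ]
  [ 1  1  4   0   0  -2 ]
r4 -> r4 − r1
  [ 1  1  4   2   0  -6 ]
  [ 0  0  0   1   0  -2 ]
  [ 0  0  0  -3  -1   5 ]
  [ 0  0  0  -2   0   4 ]
r3 -> r3 + 3·r2
  [ 1  1  4   2   0  -6 ]
  [ 0  0  0   1   0  -2 ]
  [ 0  0  0   0  -1  -1 ]
  [ 0  0  0  -2   0   4 ]
r4 -> r4 + 2·r2
  [ 1  1  4  2   0  -6 ]
  [ 0  0  0  1   0  -2 ]
  [ 0  0  0  0  -1  -1 ]
  [ 0  0  0  0   0   0 ]
r3 -> -1·r3
  [ 1  1  4  2  0  -6 ]
  [ 0  0  0  1  0  -2 ]
  [ 0  0  0  0  1   1 ]
  [ 0  0  0  0  0   0 ]
r1 -> r1 − 2·r2
  [ 1  1  4  0  0  -2 ]
  [ 0  0  0  1  0  -2 ]
  [ 0  0  0  0  1   1 ]
  [ 0  0  0  0  0   0 ]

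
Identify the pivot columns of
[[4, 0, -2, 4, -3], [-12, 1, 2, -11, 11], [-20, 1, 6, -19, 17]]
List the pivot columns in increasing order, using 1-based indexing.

1, 2

R1 -> 1/4·R1
  [   1  0  -1/2    1  -3/4 ]
  [ -12  1     2  -11    11 ]
  [ -20  1     6  -19    17 ]
R2 -> R2 + 12·R1
  [   1  0  -1/2    1  -3/4 ]
  [   0  1    -4    1     2 ]
  [ -20  1     6  -19    17 ]
R3 -> R3 + 20·R1
  [ 1  0  -1/2  1  -3/4 ]
  [ 0  1    -4  1     2 ]
  [ 0  1    -4  1     2 ]
R3 -> R3 − R2
  [ 1  0  -1/2  1  -3/4 ]
  [ 0  1    -4  1     2 ]
  [ 0  0     0  0     0 ]
Pivot columns are the columns containing a leading 1.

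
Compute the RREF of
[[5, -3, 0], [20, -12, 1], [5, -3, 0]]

[[1, -3/5, 0], [0, 0, 1], [0, 0, 0]]

r1 → 1/5·r1
  [  1  -3/5  0 ]
  [ 20   -12  1 ]
  [  5    -3  0 ]
r2 → r2 − 20·r1
  [ 1  -3/5  0 ]
  [ 0     0  1 ]
  [ 5    -3  0 ]
r3 → r3 − 5·r1
  [ 1  -3/5  0 ]
  [ 0     0  1 ]
  [ 0     0  0 ]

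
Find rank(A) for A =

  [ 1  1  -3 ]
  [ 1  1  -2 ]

Subtract R1 from R2.
  [ 1  1  -3 ]
  [ 0  0   1 ]
Add 3 times R2 to R1.
  [ 1  1  0 ]
  [ 0  0  1 ]
The reduced form has 2 nonzero rows.

rank = 2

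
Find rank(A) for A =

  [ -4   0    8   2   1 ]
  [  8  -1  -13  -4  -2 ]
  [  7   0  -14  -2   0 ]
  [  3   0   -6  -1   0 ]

R1 -> -1/4·R1
  [ 1   0   -2  -1/2  -1/4 ]
  [ 8  -1  -13    -4    -2 ]
  [ 7   0  -14    -2     0 ]
  [ 3   0   -6    -1     0 ]
R2 -> R2 − 8·R1
  [ 1   0   -2  -1/2  -1/4 ]
  [ 0  -1    3     0     0 ]
  [ 7   0  -14    -2     0 ]
  [ 3   0   -6    -1     0 ]
R3 -> R3 − 7·R1
  [ 1   0  -2  -1/2  -1/4 ]
  [ 0  -1   3     0     0 ]
  [ 0   0   0   3/2   7/4 ]
  [ 3   0  -6    -1     0 ]
R4 -> R4 − 3·R1
  [ 1   0  -2  -1/2  -1/4 ]
  [ 0  -1   3     0     0 ]
  [ 0   0   0   3/2   7/4 ]
  [ 0   0   0   1/2   3/4 ]
R2 -> -1·R2
  [ 1  0  -2  -1/2  -1/4 ]
  [ 0  1  -3     0     0 ]
  [ 0  0   0   3/2   7/4 ]
  [ 0  0   0   1/2   3/4 ]
R3 -> 2/3·R3
  [ 1  0  -2  -1/2  -1/4 ]
  [ 0  1  -3     0     0 ]
  [ 0  0   0     1   7/6 ]
  [ 0  0   0   1/2   3/4 ]
R4 -> R4 − 1/2·R3
  [ 1  0  -2  -1/2  -1/4 ]
  [ 0  1  -3     0     0 ]
  [ 0  0   0     1   7/6 ]
  [ 0  0   0     0   1/6 ]
R4 -> 6·R4
  [ 1  0  -2  -1/2  -1/4 ]
  [ 0  1  -3     0     0 ]
  [ 0  0   0     1   7/6 ]
  [ 0  0   0     0     1 ]
R3 -> R3 − 7/6·R4
  [ 1  0  -2  -1/2  -1/4 ]
  [ 0  1  -3     0     0 ]
  [ 0  0   0     1     0 ]
  [ 0  0   0     0     1 ]
R1 -> R1 + 1/4·R4
  [ 1  0  -2  -1/2  0 ]
  [ 0  1  -3     0  0 ]
  [ 0  0   0     1  0 ]
  [ 0  0   0     0  1 ]
R1 -> R1 + 1/2·R3
  [ 1  0  -2  0  0 ]
  [ 0  1  -3  0  0 ]
  [ 0  0   0  1  0 ]
  [ 0  0   0  0  1 ]
The reduced form has 4 nonzero rows.

rank = 4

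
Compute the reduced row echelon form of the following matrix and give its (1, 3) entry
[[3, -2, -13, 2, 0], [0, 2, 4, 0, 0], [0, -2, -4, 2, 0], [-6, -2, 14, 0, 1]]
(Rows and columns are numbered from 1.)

-3

Multiply r1 by 1/3.
  [  1  -2/3  -13/3  2/3  0 ]
  [  0     2      4    0  0 ]
  [  0    -2     -4    2  0 ]
  [ -6    -2     14    0  1 ]
Add 6 times r1 to r4.
  [ 1  -2/3  -13/3  2/3  0 ]
  [ 0     2      4    0  0 ]
  [ 0    -2     -4    2  0 ]
  [ 0    -6    -12    4  1 ]
Multiply r2 by 1/2.
  [ 1  -2/3  -13/3  2/3  0 ]
  [ 0     1      2    0  0 ]
  [ 0    -2     -4    2  0 ]
  [ 0    -6    -12    4  1 ]
Add 2 times r2 to r3.
  [ 1  -2/3  -13/3  2/3  0 ]
  [ 0     1      2    0  0 ]
  [ 0     0      0    2  0 ]
  [ 0    -6    -12    4  1 ]
Add 6 times r2 to r4.
  [ 1  -2/3  -13/3  2/3  0 ]
  [ 0     1      2    0  0 ]
  [ 0     0      0    2  0 ]
  [ 0     0      0    4  1 ]
Multiply r3 by 1/2.
  [ 1  -2/3  -13/3  2/3  0 ]
  [ 0     1      2    0  0 ]
  [ 0     0      0    1  0 ]
  [ 0     0      0    4  1 ]
Subtract 4 times r3 from r4.
  [ 1  -2/3  -13/3  2/3  0 ]
  [ 0     1      2    0  0 ]
  [ 0     0      0    1  0 ]
  [ 0     0      0    0  1 ]
Subtract 2/3 times r3 from r1.
  [ 1  -2/3  -13/3  0  0 ]
  [ 0     1      2  0  0 ]
  [ 0     0      0  1  0 ]
  [ 0     0      0  0  1 ]
Add 2/3 times r2 to r1.
  [ 1  0  -3  0  0 ]
  [ 0  1   2  0  0 ]
  [ 0  0   0  1  0 ]
  [ 0  0   0  0  1 ]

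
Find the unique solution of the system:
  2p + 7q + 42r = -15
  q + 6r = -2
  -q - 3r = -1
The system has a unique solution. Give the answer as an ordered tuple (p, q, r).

(-1/2, 4, -1)

Form the augmented matrix and row-reduce:
  [ 2   7  42  |  -15 ]
  [ 0   1   6  |   -2 ]
  [ 0  -1  -3  |   -1 ]
R1 ← 1/2·R1
  [ 1  7/2  21  |  -15/2 ]
  [ 0    1   6  |     -2 ]
  [ 0   -1  -3  |     -1 ]
R3 ← R3 + R2
  [ 1  7/2  21  |  -15/2 ]
  [ 0    1   6  |     -2 ]
  [ 0    0   3  |     -3 ]
R3 ← 1/3·R3
  [ 1  7/2  21  |  -15/2 ]
  [ 0    1   6  |     -2 ]
  [ 0    0   1  |     -1 ]
R2 ← R2 − 6·R3
  [ 1  7/2  21  |  -15/2 ]
  [ 0    1   0  |      4 ]
  [ 0    0   1  |     -1 ]
R1 ← R1 − 21·R3
  [ 1  7/2  0  |  27/2 ]
  [ 0    1  0  |     4 ]
  [ 0    0  1  |    -1 ]
R1 ← R1 − 7/2·R2
  [ 1  0  0  |  -1/2 ]
  [ 0  1  0  |     4 ]
  [ 0  0  1  |    -1 ]
Reading off the last column: p = -1/2, q = 4, r = -1.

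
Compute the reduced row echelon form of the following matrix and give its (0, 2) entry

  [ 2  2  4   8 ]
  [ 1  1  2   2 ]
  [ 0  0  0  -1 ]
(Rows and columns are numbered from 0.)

r1 -> 1/2·r1
  [ 1  1  2   4 ]
  [ 1  1  2   2 ]
  [ 0  0  0  -1 ]
r2 -> r2 − r1
  [ 1  1  2   4 ]
  [ 0  0  0  -2 ]
  [ 0  0  0  -1 ]
r2 -> -1/2·r2
  [ 1  1  2   4 ]
  [ 0  0  0   1 ]
  [ 0  0  0  -1 ]
r3 -> r3 + r2
  [ 1  1  2  4 ]
  [ 0  0  0  1 ]
  [ 0  0  0  0 ]
r1 -> r1 − 4·r2
  [ 1  1  2  0 ]
  [ 0  0  0  1 ]
  [ 0  0  0  0 ]

2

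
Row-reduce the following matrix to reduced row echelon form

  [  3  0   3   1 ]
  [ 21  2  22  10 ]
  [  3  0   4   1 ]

r1 ← 1/3·r1
  [  1  0   1  1/3 ]
  [ 21  2  22   10 ]
  [  3  0   4    1 ]
r2 ← r2 − 21·r1
  [ 1  0  1  1/3 ]
  [ 0  2  1    3 ]
  [ 3  0  4    1 ]
r3 ← r3 − 3·r1
  [ 1  0  1  1/3 ]
  [ 0  2  1    3 ]
  [ 0  0  1    0 ]
r2 ← 1/2·r2
  [ 1  0    1  1/3 ]
  [ 0  1  1/2  3/2 ]
  [ 0  0    1    0 ]
r2 ← r2 − 1/2·r3
  [ 1  0  1  1/3 ]
  [ 0  1  0  3/2 ]
  [ 0  0  1    0 ]
r1 ← r1 − r3
  [ 1  0  0  1/3 ]
  [ 0  1  0  3/2 ]
  [ 0  0  1    0 ]

[[1, 0, 0, 1/3], [0, 1, 0, 3/2], [0, 0, 1, 0]]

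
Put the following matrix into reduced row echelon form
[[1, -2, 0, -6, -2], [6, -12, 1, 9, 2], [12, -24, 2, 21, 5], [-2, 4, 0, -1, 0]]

R2 → R2 − 6·R1
  [  1   -2  0  -6  -2 ]
  [  0    0  1  45  14 ]
  [ 12  -24  2  21   5 ]
  [ -2    4  0  -1   0 ]
R3 → R3 − 12·R1
  [  1  -2  0  -6  -2 ]
  [  0   0  1  45  14 ]
  [  0   0  2  93  29 ]
  [ -2   4  0  -1   0 ]
R4 → R4 + 2·R1
  [ 1  -2  0   -6  -2 ]
  [ 0   0  1   45  14 ]
  [ 0   0  2   93  29 ]
  [ 0   0  0  -13  -4 ]
R3 → R3 − 2·R2
  [ 1  -2  0   -6  -2 ]
  [ 0   0  1   45  14 ]
  [ 0   0  0    3   1 ]
  [ 0   0  0  -13  -4 ]
R3 → 1/3·R3
  [ 1  -2  0   -6   -2 ]
  [ 0   0  1   45   14 ]
  [ 0   0  0    1  1/3 ]
  [ 0   0  0  -13   -4 ]
R4 → R4 + 13·R3
  [ 1  -2  0  -6   -2 ]
  [ 0   0  1  45   14 ]
  [ 0   0  0   1  1/3 ]
  [ 0   0  0   0  1/3 ]
R4 → 3·R4
  [ 1  -2  0  -6   -2 ]
  [ 0   0  1  45   14 ]
  [ 0   0  0   1  1/3 ]
  [ 0   0  0   0    1 ]
R3 → R3 − 1/3·R4
  [ 1  -2  0  -6  -2 ]
  [ 0   0  1  45  14 ]
  [ 0   0  0   1   0 ]
  [ 0   0  0   0   1 ]
R2 → R2 − 14·R4
  [ 1  -2  0  -6  -2 ]
  [ 0   0  1  45   0 ]
  [ 0   0  0   1   0 ]
  [ 0   0  0   0   1 ]
R1 → R1 + 2·R4
  [ 1  -2  0  -6  0 ]
  [ 0   0  1  45  0 ]
  [ 0   0  0   1  0 ]
  [ 0   0  0   0  1 ]
R2 → R2 − 45·R3
  [ 1  -2  0  -6  0 ]
  [ 0   0  1   0  0 ]
  [ 0   0  0   1  0 ]
  [ 0   0  0   0  1 ]
R1 → R1 + 6·R3
  [ 1  -2  0  0  0 ]
  [ 0   0  1  0  0 ]
  [ 0   0  0  1  0 ]
  [ 0   0  0  0  1 ]

[[1, -2, 0, 0, 0], [0, 0, 1, 0, 0], [0, 0, 0, 1, 0], [0, 0, 0, 0, 1]]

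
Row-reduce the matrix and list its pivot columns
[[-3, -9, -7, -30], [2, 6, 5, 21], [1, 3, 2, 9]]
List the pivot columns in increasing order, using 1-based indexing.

1, 3

Multiply r1 by -1/3.
  [ 1  3  7/3  10 ]
  [ 2  6    5  21 ]
  [ 1  3    2   9 ]
Subtract 2 times r1 from r2.
  [ 1  3  7/3  10 ]
  [ 0  0  1/3   1 ]
  [ 1  3    2   9 ]
Subtract r1 from r3.
  [ 1  3   7/3  10 ]
  [ 0  0   1/3   1 ]
  [ 0  0  -1/3  -1 ]
Multiply r2 by 3.
  [ 1  3   7/3  10 ]
  [ 0  0     1   3 ]
  [ 0  0  -1/3  -1 ]
Add 1/3 times r2 to r3.
  [ 1  3  7/3  10 ]
  [ 0  0    1   3 ]
  [ 0  0    0   0 ]
Subtract 7/3 times r2 from r1.
  [ 1  3  0  3 ]
  [ 0  0  1  3 ]
  [ 0  0  0  0 ]
Pivot columns are the columns containing a leading 1.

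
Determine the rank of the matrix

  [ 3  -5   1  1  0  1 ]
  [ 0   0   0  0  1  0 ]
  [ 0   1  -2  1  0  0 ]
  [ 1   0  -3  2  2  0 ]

R1 := 1/3·R1
  [ 1  -5/3  1/3  1/3  0  1/3 ]
  [ 0     0    0    0  1    0 ]
  [ 0     1   -2    1  0    0 ]
  [ 1     0   -3    2  2    0 ]
R4 := R4 − R1
  [ 1  -5/3    1/3  1/3  0   1/3 ]
  [ 0     0      0    0  1     0 ]
  [ 0     1     -2    1  0     0 ]
  [ 0   5/3  -10/3  5/3  2  -1/3 ]
R2 <=> R3
  [ 1  -5/3    1/3  1/3  0   1/3 ]
  [ 0     1     -2    1  0     0 ]
  [ 0     0      0    0  1     0 ]
  [ 0   5/3  -10/3  5/3  2  -1/3 ]
R4 := R4 − 5/3·R2
  [ 1  -5/3  1/3  1/3  0   1/3 ]
  [ 0     1   -2    1  0     0 ]
  [ 0     0    0    0  1     0 ]
  [ 0     0    0    0  2  -1/3 ]
R4 := R4 − 2·R3
  [ 1  -5/3  1/3  1/3  0   1/3 ]
  [ 0     1   -2    1  0     0 ]
  [ 0     0    0    0  1     0 ]
  [ 0     0    0    0  0  -1/3 ]
R4 := -3·R4
  [ 1  -5/3  1/3  1/3  0  1/3 ]
  [ 0     1   -2    1  0    0 ]
  [ 0     0    0    0  1    0 ]
  [ 0     0    0    0  0    1 ]
R1 := R1 − 1/3·R4
  [ 1  -5/3  1/3  1/3  0  0 ]
  [ 0     1   -2    1  0  0 ]
  [ 0     0    0    0  1  0 ]
  [ 0     0    0    0  0  1 ]
R1 := R1 + 5/3·R2
  [ 1  0  -3  2  0  0 ]
  [ 0  1  -2  1  0  0 ]
  [ 0  0   0  0  1  0 ]
  [ 0  0   0  0  0  1 ]
The reduced form has 4 nonzero rows.

rank = 4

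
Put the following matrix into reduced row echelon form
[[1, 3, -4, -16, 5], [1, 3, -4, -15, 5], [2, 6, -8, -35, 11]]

ρ2 -> ρ2 − ρ1
  [ 1  3  -4  -16   5 ]
  [ 0  0   0    1   0 ]
  [ 2  6  -8  -35  11 ]
ρ3 -> ρ3 − 2·ρ1
  [ 1  3  -4  -16  5 ]
  [ 0  0   0    1  0 ]
  [ 0  0   0   -3  1 ]
ρ3 -> ρ3 + 3·ρ2
  [ 1  3  -4  -16  5 ]
  [ 0  0   0    1  0 ]
  [ 0  0   0    0  1 ]
ρ1 -> ρ1 − 5·ρ3
  [ 1  3  -4  -16  0 ]
  [ 0  0   0    1  0 ]
  [ 0  0   0    0  1 ]
ρ1 -> ρ1 + 16·ρ2
  [ 1  3  -4  0  0 ]
  [ 0  0   0  1  0 ]
  [ 0  0   0  0  1 ]

[[1, 3, -4, 0, 0], [0, 0, 0, 1, 0], [0, 0, 0, 0, 1]]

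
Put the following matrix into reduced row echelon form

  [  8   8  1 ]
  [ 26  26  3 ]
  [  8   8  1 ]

r1 ← 1/8·r1
  [  1   1  1/8 ]
  [ 26  26    3 ]
  [  8   8    1 ]
r2 ← r2 − 26·r1
  [ 1  1   1/8 ]
  [ 0  0  -1/4 ]
  [ 8  8     1 ]
r3 ← r3 − 8·r1
  [ 1  1   1/8 ]
  [ 0  0  -1/4 ]
  [ 0  0     0 ]
r2 ← -4·r2
  [ 1  1  1/8 ]
  [ 0  0    1 ]
  [ 0  0    0 ]
r1 ← r1 − 1/8·r2
  [ 1  1  0 ]
  [ 0  0  1 ]
  [ 0  0  0 ]

[[1, 1, 0], [0, 0, 1], [0, 0, 0]]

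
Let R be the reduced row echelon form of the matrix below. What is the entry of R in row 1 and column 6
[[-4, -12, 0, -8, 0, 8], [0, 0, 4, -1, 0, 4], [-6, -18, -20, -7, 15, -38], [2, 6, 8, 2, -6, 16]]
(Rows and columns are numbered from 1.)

-2

Multiply ρ1 by -1/4.
  [  1    3    0   2   0   -2 ]
  [  0    0    4  -1   0    4 ]
  [ -6  -18  -20  -7  15  -38 ]
  [  2    6    8   2  -6   16 ]
Add 6 times ρ1 to ρ3.
  [ 1  3    0   2   0   -2 ]
  [ 0  0    4  -1   0    4 ]
  [ 0  0  -20   5  15  -50 ]
  [ 2  6    8   2  -6   16 ]
Subtract 2 times ρ1 from ρ4.
  [ 1  3    0   2   0   -2 ]
  [ 0  0    4  -1   0    4 ]
  [ 0  0  -20   5  15  -50 ]
  [ 0  0    8  -2  -6   20 ]
Multiply ρ2 by 1/4.
  [ 1  3    0     2   0   -2 ]
  [ 0  0    1  -1/4   0    1 ]
  [ 0  0  -20     5  15  -50 ]
  [ 0  0    8    -2  -6   20 ]
Add 20 times ρ2 to ρ3.
  [ 1  3  0     2   0   -2 ]
  [ 0  0  1  -1/4   0    1 ]
  [ 0  0  0     0  15  -30 ]
  [ 0  0  8    -2  -6   20 ]
Subtract 8 times ρ2 from ρ4.
  [ 1  3  0     2   0   -2 ]
  [ 0  0  1  -1/4   0    1 ]
  [ 0  0  0     0  15  -30 ]
  [ 0  0  0     0  -6   12 ]
Multiply ρ3 by 1/15.
  [ 1  3  0     2   0  -2 ]
  [ 0  0  1  -1/4   0   1 ]
  [ 0  0  0     0   1  -2 ]
  [ 0  0  0     0  -6  12 ]
Add 6 times ρ3 to ρ4.
  [ 1  3  0     2  0  -2 ]
  [ 0  0  1  -1/4  0   1 ]
  [ 0  0  0     0  1  -2 ]
  [ 0  0  0     0  0   0 ]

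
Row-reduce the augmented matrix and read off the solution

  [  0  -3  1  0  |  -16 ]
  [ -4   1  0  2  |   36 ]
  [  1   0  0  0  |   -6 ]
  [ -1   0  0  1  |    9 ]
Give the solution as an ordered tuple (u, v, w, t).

ρ1 <=> ρ2
  [ -4   1  0  2  |   36 ]
  [  0  -3  1  0  |  -16 ]
  [  1   0  0  0  |   -6 ]
  [ -1   0  0  1  |    9 ]
ρ1 ← -1/4·ρ1
  [  1  -1/4  0  -1/2  |   -9 ]
  [  0    -3  1     0  |  -16 ]
  [  1     0  0     0  |   -6 ]
  [ -1     0  0     1  |    9 ]
ρ3 ← ρ3 − ρ1
  [  1  -1/4  0  -1/2  |   -9 ]
  [  0    -3  1     0  |  -16 ]
  [  0   1/4  0   1/2  |    3 ]
  [ -1     0  0     1  |    9 ]
ρ4 ← ρ4 + ρ1
  [ 1  -1/4  0  -1/2  |   -9 ]
  [ 0    -3  1     0  |  -16 ]
  [ 0   1/4  0   1/2  |    3 ]
  [ 0  -1/4  0   1/2  |    0 ]
ρ2 ← -1/3·ρ2
  [ 1  -1/4     0  -1/2  |    -9 ]
  [ 0     1  -1/3     0  |  16/3 ]
  [ 0   1/4     0   1/2  |     3 ]
  [ 0  -1/4     0   1/2  |     0 ]
ρ3 ← ρ3 − 1/4·ρ2
  [ 1  -1/4     0  -1/2  |    -9 ]
  [ 0     1  -1/3     0  |  16/3 ]
  [ 0     0  1/12   1/2  |   5/3 ]
  [ 0  -1/4     0   1/2  |     0 ]
ρ4 ← ρ4 + 1/4·ρ2
  [ 1  -1/4      0  -1/2  |    -9 ]
  [ 0     1   -1/3     0  |  16/3 ]
  [ 0     0   1/12   1/2  |   5/3 ]
  [ 0     0  -1/12   1/2  |   4/3 ]
ρ3 ← 12·ρ3
  [ 1  -1/4      0  -1/2  |    -9 ]
  [ 0     1   -1/3     0  |  16/3 ]
  [ 0     0      1     6  |    20 ]
  [ 0     0  -1/12   1/2  |   4/3 ]
ρ4 ← ρ4 + 1/12·ρ3
  [ 1  -1/4     0  -1/2  |    -9 ]
  [ 0     1  -1/3     0  |  16/3 ]
  [ 0     0     1     6  |    20 ]
  [ 0     0     0     1  |     3 ]
ρ3 ← ρ3 − 6·ρ4
  [ 1  -1/4     0  -1/2  |    -9 ]
  [ 0     1  -1/3     0  |  16/3 ]
  [ 0     0     1     0  |     2 ]
  [ 0     0     0     1  |     3 ]
ρ1 ← ρ1 + 1/2·ρ4
  [ 1  -1/4     0  0  |  -15/2 ]
  [ 0     1  -1/3  0  |   16/3 ]
  [ 0     0     1  0  |      2 ]
  [ 0     0     0  1  |      3 ]
ρ2 ← ρ2 + 1/3·ρ3
  [ 1  -1/4  0  0  |  -15/2 ]
  [ 0     1  0  0  |      6 ]
  [ 0     0  1  0  |      2 ]
  [ 0     0  0  1  |      3 ]
ρ1 ← ρ1 + 1/4·ρ2
  [ 1  0  0  0  |  -6 ]
  [ 0  1  0  0  |   6 ]
  [ 0  0  1  0  |   2 ]
  [ 0  0  0  1  |   3 ]
Reading off the last column: u = -6, v = 6, w = 2, t = 3.

(-6, 6, 2, 3)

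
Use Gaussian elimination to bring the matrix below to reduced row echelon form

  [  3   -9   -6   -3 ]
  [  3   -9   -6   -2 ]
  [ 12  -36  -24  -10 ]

[[1, -3, -2, 0], [0, 0, 0, 1], [0, 0, 0, 0]]

r1 ← 1/3·r1
  [  1   -3   -2   -1 ]
  [  3   -9   -6   -2 ]
  [ 12  -36  -24  -10 ]
r2 ← r2 − 3·r1
  [  1   -3   -2   -1 ]
  [  0    0    0    1 ]
  [ 12  -36  -24  -10 ]
r3 ← r3 − 12·r1
  [ 1  -3  -2  -1 ]
  [ 0   0   0   1 ]
  [ 0   0   0   2 ]
r3 ← r3 − 2·r2
  [ 1  -3  -2  -1 ]
  [ 0   0   0   1 ]
  [ 0   0   0   0 ]
r1 ← r1 + r2
  [ 1  -3  -2  0 ]
  [ 0   0   0  1 ]
  [ 0   0   0  0 ]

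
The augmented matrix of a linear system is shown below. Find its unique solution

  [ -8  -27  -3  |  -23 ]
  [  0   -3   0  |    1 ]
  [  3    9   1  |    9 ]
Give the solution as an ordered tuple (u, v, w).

r1 → -1/8·r1
  [ 1  27/8  3/8  |  23/8 ]
  [ 0    -3    0  |     1 ]
  [ 3     9    1  |     9 ]
r3 → r3 − 3·r1
  [ 1  27/8   3/8  |  23/8 ]
  [ 0    -3     0  |     1 ]
  [ 0  -9/8  -1/8  |   3/8 ]
r2 → -1/3·r2
  [ 1  27/8   3/8  |  23/8 ]
  [ 0     1     0  |  -1/3 ]
  [ 0  -9/8  -1/8  |   3/8 ]
r3 → r3 + 9/8·r2
  [ 1  27/8   3/8  |  23/8 ]
  [ 0     1     0  |  -1/3 ]
  [ 0     0  -1/8  |     0 ]
r3 → -8·r3
  [ 1  27/8  3/8  |  23/8 ]
  [ 0     1    0  |  -1/3 ]
  [ 0     0    1  |     0 ]
r1 → r1 − 3/8·r3
  [ 1  27/8  0  |  23/8 ]
  [ 0     1  0  |  -1/3 ]
  [ 0     0  1  |     0 ]
r1 → r1 − 27/8·r2
  [ 1  0  0  |     4 ]
  [ 0  1  0  |  -1/3 ]
  [ 0  0  1  |     0 ]
Reading off the last column: u = 4, v = -1/3, w = 0.

(4, -1/3, 0)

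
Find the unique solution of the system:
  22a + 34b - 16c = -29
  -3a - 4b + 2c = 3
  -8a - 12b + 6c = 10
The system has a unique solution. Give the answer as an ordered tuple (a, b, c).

Form the augmented matrix and row-reduce:
  [ 22   34  -16  |  -29 ]
  [ -3   -4    2  |    3 ]
  [ -8  -12    6  |   10 ]
ρ1 -> 1/22·ρ1
ρ2 -> ρ2 + 3·ρ1
ρ3 -> ρ3 + 8·ρ1
ρ2 -> 11/7·ρ2
ρ3 -> ρ3 − 4/11·ρ2
ρ3 -> 7/2·ρ3
ρ2 -> ρ2 + 2/7·ρ3
ρ1 -> ρ1 + 8/11·ρ3
ρ1 -> ρ1 − 17/11·ρ2
Reading off the last column: a = 1, b = -3/2, c = 0.

(1, -3/2, 0)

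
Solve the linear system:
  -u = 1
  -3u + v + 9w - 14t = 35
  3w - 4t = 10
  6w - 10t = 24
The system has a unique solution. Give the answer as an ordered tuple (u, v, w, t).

(-1, -2, 2/3, -2)

Form the augmented matrix and row-reduce:
  [ -1  0  0    0  |   1 ]
  [ -3  1  9  -14  |  35 ]
  [  0  0  3   -4  |  10 ]
  [  0  0  6  -10  |  24 ]
Multiply R1 by -1.
Add 3 times R1 to R2.
Multiply R3 by 1/3.
Subtract 6 times R3 from R4.
Multiply R4 by -1/2.
Add 4/3 times R4 to R3.
Add 14 times R4 to R2.
Subtract 9 times R3 from R2.
Reading off the last column: u = -1, v = -2, w = 2/3, t = -2.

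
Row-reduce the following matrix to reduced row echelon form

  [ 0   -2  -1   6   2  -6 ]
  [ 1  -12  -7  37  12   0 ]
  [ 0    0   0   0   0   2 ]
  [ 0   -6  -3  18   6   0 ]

[[1, 0, -1, 1, 0, 0], [0, 1, 1/2, -3, -1, 0], [0, 0, 0, 0, 0, 1], [0, 0, 0, 0, 0, 0]]

ρ1 ↔ ρ2
  [ 1  -12  -7  37  12   0 ]
  [ 0   -2  -1   6   2  -6 ]
  [ 0    0   0   0   0   2 ]
  [ 0   -6  -3  18   6   0 ]
ρ2 := -1/2·ρ2
  [ 1  -12   -7  37  12  0 ]
  [ 0    1  1/2  -3  -1  3 ]
  [ 0    0    0   0   0  2 ]
  [ 0   -6   -3  18   6  0 ]
ρ4 := ρ4 + 6·ρ2
  [ 1  -12   -7  37  12   0 ]
  [ 0    1  1/2  -3  -1   3 ]
  [ 0    0    0   0   0   2 ]
  [ 0    0    0   0   0  18 ]
ρ3 := 1/2·ρ3
  [ 1  -12   -7  37  12   0 ]
  [ 0    1  1/2  -3  -1   3 ]
  [ 0    0    0   0   0   1 ]
  [ 0    0    0   0   0  18 ]
ρ4 := ρ4 − 18·ρ3
  [ 1  -12   -7  37  12  0 ]
  [ 0    1  1/2  -3  -1  3 ]
  [ 0    0    0   0   0  1 ]
  [ 0    0    0   0   0  0 ]
ρ2 := ρ2 − 3·ρ3
  [ 1  -12   -7  37  12  0 ]
  [ 0    1  1/2  -3  -1  0 ]
  [ 0    0    0   0   0  1 ]
  [ 0    0    0   0   0  0 ]
ρ1 := ρ1 + 12·ρ2
  [ 1  0   -1   1   0  0 ]
  [ 0  1  1/2  -3  -1  0 ]
  [ 0  0    0   0   0  1 ]
  [ 0  0    0   0   0  0 ]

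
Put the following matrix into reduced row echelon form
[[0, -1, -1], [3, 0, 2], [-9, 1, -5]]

ρ1 ↔ ρ2
  [  3   0   2 ]
  [  0  -1  -1 ]
  [ -9   1  -5 ]
ρ1 := 1/3·ρ1
  [  1   0  2/3 ]
  [  0  -1   -1 ]
  [ -9   1   -5 ]
ρ3 := ρ3 + 9·ρ1
  [ 1   0  2/3 ]
  [ 0  -1   -1 ]
  [ 0   1    1 ]
ρ2 := -1·ρ2
  [ 1  0  2/3 ]
  [ 0  1    1 ]
  [ 0  1    1 ]
ρ3 := ρ3 − ρ2
  [ 1  0  2/3 ]
  [ 0  1    1 ]
  [ 0  0    0 ]

[[1, 0, 2/3], [0, 1, 1], [0, 0, 0]]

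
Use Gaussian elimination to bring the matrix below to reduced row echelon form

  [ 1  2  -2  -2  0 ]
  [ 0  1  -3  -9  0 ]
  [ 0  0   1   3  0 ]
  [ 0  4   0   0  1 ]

r4 -> r4 − 4·r2
  [ 1  2  -2  -2  0 ]
  [ 0  1  -3  -9  0 ]
  [ 0  0   1   3  0 ]
  [ 0  0  12  36  1 ]
r4 -> r4 − 12·r3
  [ 1  2  -2  -2  0 ]
  [ 0  1  -3  -9  0 ]
  [ 0  0   1   3  0 ]
  [ 0  0   0   0  1 ]
r2 -> r2 + 3·r3
  [ 1  2  -2  -2  0 ]
  [ 0  1   0   0  0 ]
  [ 0  0   1   3  0 ]
  [ 0  0   0   0  1 ]
r1 -> r1 + 2·r3
  [ 1  2  0  4  0 ]
  [ 0  1  0  0  0 ]
  [ 0  0  1  3  0 ]
  [ 0  0  0  0  1 ]
r1 -> r1 − 2·r2
  [ 1  0  0  4  0 ]
  [ 0  1  0  0  0 ]
  [ 0  0  1  3  0 ]
  [ 0  0  0  0  1 ]

[[1, 0, 0, 4, 0], [0, 1, 0, 0, 0], [0, 0, 1, 3, 0], [0, 0, 0, 0, 1]]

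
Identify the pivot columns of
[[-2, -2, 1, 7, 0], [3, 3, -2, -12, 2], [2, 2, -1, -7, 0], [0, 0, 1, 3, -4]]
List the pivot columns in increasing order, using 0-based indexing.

r1 := -1/2·r1
  [ 1  1  -1/2  -7/2   0 ]
  [ 3  3    -2   -12   2 ]
  [ 2  2    -1    -7   0 ]
  [ 0  0     1     3  -4 ]
r2 := r2 − 3·r1
  [ 1  1  -1/2  -7/2   0 ]
  [ 0  0  -1/2  -3/2   2 ]
  [ 2  2    -1    -7   0 ]
  [ 0  0     1     3  -4 ]
r3 := r3 − 2·r1
  [ 1  1  -1/2  -7/2   0 ]
  [ 0  0  -1/2  -3/2   2 ]
  [ 0  0     0     0   0 ]
  [ 0  0     1     3  -4 ]
r2 := -2·r2
  [ 1  1  -1/2  -7/2   0 ]
  [ 0  0     1     3  -4 ]
  [ 0  0     0     0   0 ]
  [ 0  0     1     3  -4 ]
r4 := r4 − r2
  [ 1  1  -1/2  -7/2   0 ]
  [ 0  0     1     3  -4 ]
  [ 0  0     0     0   0 ]
  [ 0  0     0     0   0 ]
r1 := r1 + 1/2·r2
  [ 1  1  0  -2  -2 ]
  [ 0  0  1   3  -4 ]
  [ 0  0  0   0   0 ]
  [ 0  0  0   0   0 ]
Pivot columns are the columns containing a leading 1.

0, 2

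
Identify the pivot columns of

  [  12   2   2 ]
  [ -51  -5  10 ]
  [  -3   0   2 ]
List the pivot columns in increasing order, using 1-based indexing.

1, 2, 3

Multiply R1 by 1/12.
  [   1  1/6  1/6 ]
  [ -51   -5   10 ]
  [  -3    0    2 ]
Add 51 times R1 to R2.
  [  1  1/6   1/6 ]
  [  0  7/2  37/2 ]
  [ -3    0     2 ]
Add 3 times R1 to R3.
  [ 1  1/6   1/6 ]
  [ 0  7/2  37/2 ]
  [ 0  1/2   5/2 ]
Multiply R2 by 2/7.
  [ 1  1/6   1/6 ]
  [ 0    1  37/7 ]
  [ 0  1/2   5/2 ]
Subtract 1/2 times R2 from R3.
  [ 1  1/6   1/6 ]
  [ 0    1  37/7 ]
  [ 0    0  -1/7 ]
Multiply R3 by -7.
  [ 1  1/6   1/6 ]
  [ 0    1  37/7 ]
  [ 0    0     1 ]
Subtract 37/7 times R3 from R2.
  [ 1  1/6  1/6 ]
  [ 0    1    0 ]
  [ 0    0    1 ]
Subtract 1/6 times R3 from R1.
  [ 1  1/6  0 ]
  [ 0    1  0 ]
  [ 0    0  1 ]
Subtract 1/6 times R2 from R1.
  [ 1  0  0 ]
  [ 0  1  0 ]
  [ 0  0  1 ]
Pivot columns are the columns containing a leading 1.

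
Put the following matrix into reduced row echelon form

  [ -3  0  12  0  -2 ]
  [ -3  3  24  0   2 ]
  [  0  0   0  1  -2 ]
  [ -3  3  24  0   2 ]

[[1, 0, -4, 0, 2/3], [0, 1, 4, 0, 4/3], [0, 0, 0, 1, -2], [0, 0, 0, 0, 0]]

ρ1 -> -1/3·ρ1
  [  1  0  -4  0  2/3 ]
  [ -3  3  24  0    2 ]
  [  0  0   0  1   -2 ]
  [ -3  3  24  0    2 ]
ρ2 -> ρ2 + 3·ρ1
  [  1  0  -4  0  2/3 ]
  [  0  3  12  0    4 ]
  [  0  0   0  1   -2 ]
  [ -3  3  24  0    2 ]
ρ4 -> ρ4 + 3·ρ1
  [ 1  0  -4  0  2/3 ]
  [ 0  3  12  0    4 ]
  [ 0  0   0  1   -2 ]
  [ 0  3  12  0    4 ]
ρ2 -> 1/3·ρ2
  [ 1  0  -4  0  2/3 ]
  [ 0  1   4  0  4/3 ]
  [ 0  0   0  1   -2 ]
  [ 0  3  12  0    4 ]
ρ4 -> ρ4 − 3·ρ2
  [ 1  0  -4  0  2/3 ]
  [ 0  1   4  0  4/3 ]
  [ 0  0   0  1   -2 ]
  [ 0  0   0  0    0 ]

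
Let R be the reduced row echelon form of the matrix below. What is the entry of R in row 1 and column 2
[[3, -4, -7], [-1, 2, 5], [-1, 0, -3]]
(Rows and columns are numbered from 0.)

4

r1 → 1/3·r1
r2 → r2 + r1
r3 → r3 + r1
r2 → 3/2·r2
r3 → r3 + 4/3·r2
r1 → r1 + 4/3·r2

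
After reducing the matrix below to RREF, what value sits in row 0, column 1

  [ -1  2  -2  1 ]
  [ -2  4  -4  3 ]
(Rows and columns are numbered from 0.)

R1 -> -1·R1
  [  1  -2   2  -1 ]
  [ -2   4  -4   3 ]
R2 -> R2 + 2·R1
  [ 1  -2  2  -1 ]
  [ 0   0  0   1 ]
R1 -> R1 + R2
  [ 1  -2  2  0 ]
  [ 0   0  0  1 ]

-2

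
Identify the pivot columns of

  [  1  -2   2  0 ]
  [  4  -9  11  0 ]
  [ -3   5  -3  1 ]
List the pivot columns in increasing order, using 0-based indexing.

r2 ← r2 − 4·r1
  [  1  -2   2  0 ]
  [  0  -1   3  0 ]
  [ -3   5  -3  1 ]
r3 ← r3 + 3·r1
  [ 1  -2  2  0 ]
  [ 0  -1  3  0 ]
  [ 0  -1  3  1 ]
r2 ← -1·r2
  [ 1  -2   2  0 ]
  [ 0   1  -3  0 ]
  [ 0  -1   3  1 ]
r3 ← r3 + r2
  [ 1  -2   2  0 ]
  [ 0   1  -3  0 ]
  [ 0   0   0  1 ]
r1 ← r1 + 2·r2
  [ 1  0  -4  0 ]
  [ 0  1  -3  0 ]
  [ 0  0   0  1 ]
Pivot columns are the columns containing a leading 1.

0, 1, 3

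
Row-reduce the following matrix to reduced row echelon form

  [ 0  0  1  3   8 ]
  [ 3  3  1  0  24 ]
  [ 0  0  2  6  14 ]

[[1, 1, 0, -1, 0], [0, 0, 1, 3, 0], [0, 0, 0, 0, 1]]

ρ1 ↔ ρ2
  [ 3  3  1  0  24 ]
  [ 0  0  1  3   8 ]
  [ 0  0  2  6  14 ]
ρ1 → 1/3·ρ1
  [ 1  1  1/3  0   8 ]
  [ 0  0    1  3   8 ]
  [ 0  0    2  6  14 ]
ρ3 → ρ3 − 2·ρ2
  [ 1  1  1/3  0   8 ]
  [ 0  0    1  3   8 ]
  [ 0  0    0  0  -2 ]
ρ3 → -1/2·ρ3
  [ 1  1  1/3  0  8 ]
  [ 0  0    1  3  8 ]
  [ 0  0    0  0  1 ]
ρ2 → ρ2 − 8·ρ3
  [ 1  1  1/3  0  8 ]
  [ 0  0    1  3  0 ]
  [ 0  0    0  0  1 ]
ρ1 → ρ1 − 8·ρ3
  [ 1  1  1/3  0  0 ]
  [ 0  0    1  3  0 ]
  [ 0  0    0  0  1 ]
ρ1 → ρ1 − 1/3·ρ2
  [ 1  1  0  -1  0 ]
  [ 0  0  1   3  0 ]
  [ 0  0  0   0  1 ]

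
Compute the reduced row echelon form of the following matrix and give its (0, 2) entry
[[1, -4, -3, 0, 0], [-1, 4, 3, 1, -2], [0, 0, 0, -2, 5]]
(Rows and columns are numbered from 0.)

ρ2 -> ρ2 + ρ1
  [ 1  -4  -3   0   0 ]
  [ 0   0   0   1  -2 ]
  [ 0   0   0  -2   5 ]
ρ3 -> ρ3 + 2·ρ2
  [ 1  -4  -3  0   0 ]
  [ 0   0   0  1  -2 ]
  [ 0   0   0  0   1 ]
ρ2 -> ρ2 + 2·ρ3
  [ 1  -4  -3  0  0 ]
  [ 0   0   0  1  0 ]
  [ 0   0   0  0  1 ]

-3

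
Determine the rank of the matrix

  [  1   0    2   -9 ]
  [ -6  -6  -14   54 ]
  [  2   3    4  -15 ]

R2 ← R2 + 6·R1
  [ 1   0   2   -9 ]
  [ 0  -6  -2    0 ]
  [ 2   3   4  -15 ]
R3 ← R3 − 2·R1
  [ 1   0   2  -9 ]
  [ 0  -6  -2   0 ]
  [ 0   3   0   3 ]
R2 ← -1/6·R2
  [ 1  0    2  -9 ]
  [ 0  1  1/3   0 ]
  [ 0  3    0   3 ]
R3 ← R3 − 3·R2
  [ 1  0    2  -9 ]
  [ 0  1  1/3   0 ]
  [ 0  0   -1   3 ]
R3 ← -1·R3
  [ 1  0    2  -9 ]
  [ 0  1  1/3   0 ]
  [ 0  0    1  -3 ]
R2 ← R2 − 1/3·R3
  [ 1  0  2  -9 ]
  [ 0  1  0   1 ]
  [ 0  0  1  -3 ]
R1 ← R1 − 2·R3
  [ 1  0  0  -3 ]
  [ 0  1  0   1 ]
  [ 0  0  1  -3 ]
The reduced form has 3 nonzero rows.

rank = 3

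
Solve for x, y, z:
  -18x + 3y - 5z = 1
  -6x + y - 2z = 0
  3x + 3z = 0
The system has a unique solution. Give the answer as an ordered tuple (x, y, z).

(-1, -4, 1)

Form the augmented matrix and row-reduce:
  [ -18  3  -5  |  1 ]
  [  -6  1  -2  |  0 ]
  [   3  0   3  |  0 ]
R1 -> -1/18·R1
  [  1  -1/6  5/18  |  -1/18 ]
  [ -6     1    -2  |      0 ]
  [  3     0     3  |      0 ]
R2 -> R2 + 6·R1
  [ 1  -1/6  5/18  |  -1/18 ]
  [ 0     0  -1/3  |   -1/3 ]
  [ 3     0     3  |      0 ]
R3 -> R3 − 3·R1
  [ 1  -1/6  5/18  |  -1/18 ]
  [ 0     0  -1/3  |   -1/3 ]
  [ 0   1/2  13/6  |    1/6 ]
R2 <-> R3
  [ 1  -1/6  5/18  |  -1/18 ]
  [ 0   1/2  13/6  |    1/6 ]
  [ 0     0  -1/3  |   -1/3 ]
R2 -> 2·R2
  [ 1  -1/6  5/18  |  -1/18 ]
  [ 0     1  13/3  |    1/3 ]
  [ 0     0  -1/3  |   -1/3 ]
R3 -> -3·R3
  [ 1  -1/6  5/18  |  -1/18 ]
  [ 0     1  13/3  |    1/3 ]
  [ 0     0     1  |      1 ]
R2 -> R2 − 13/3·R3
  [ 1  -1/6  5/18  |  -1/18 ]
  [ 0     1     0  |     -4 ]
  [ 0     0     1  |      1 ]
R1 -> R1 − 5/18·R3
  [ 1  -1/6  0  |  -1/3 ]
  [ 0     1  0  |    -4 ]
  [ 0     0  1  |     1 ]
R1 -> R1 + 1/6·R2
  [ 1  0  0  |  -1 ]
  [ 0  1  0  |  -4 ]
  [ 0  0  1  |   1 ]
Reading off the last column: x = -1, y = -4, z = 1.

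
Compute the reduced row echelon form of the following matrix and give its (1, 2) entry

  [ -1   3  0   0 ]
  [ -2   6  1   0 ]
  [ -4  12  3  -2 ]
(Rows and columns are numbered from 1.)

r1 := -1·r1
  [  1  -3  0   0 ]
  [ -2   6  1   0 ]
  [ -4  12  3  -2 ]
r2 := r2 + 2·r1
  [  1  -3  0   0 ]
  [  0   0  1   0 ]
  [ -4  12  3  -2 ]
r3 := r3 + 4·r1
  [ 1  -3  0   0 ]
  [ 0   0  1   0 ]
  [ 0   0  3  -2 ]
r3 := r3 − 3·r2
  [ 1  -3  0   0 ]
  [ 0   0  1   0 ]
  [ 0   0  0  -2 ]
r3 := -1/2·r3
  [ 1  -3  0  0 ]
  [ 0   0  1  0 ]
  [ 0   0  0  1 ]

-3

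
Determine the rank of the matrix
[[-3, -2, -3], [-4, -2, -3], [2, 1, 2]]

R1 -> -1/3·R1
  [  1  2/3   1 ]
  [ -4   -2  -3 ]
  [  2    1   2 ]
R2 -> R2 + 4·R1
  [ 1  2/3  1 ]
  [ 0  2/3  1 ]
  [ 2    1  2 ]
R3 -> R3 − 2·R1
  [ 1   2/3  1 ]
  [ 0   2/3  1 ]
  [ 0  -1/3  0 ]
R2 -> 3/2·R2
  [ 1   2/3    1 ]
  [ 0     1  3/2 ]
  [ 0  -1/3    0 ]
R3 -> R3 + 1/3·R2
  [ 1  2/3    1 ]
  [ 0    1  3/2 ]
  [ 0    0  1/2 ]
R3 -> 2·R3
  [ 1  2/3    1 ]
  [ 0    1  3/2 ]
  [ 0    0    1 ]
R2 -> R2 − 3/2·R3
  [ 1  2/3  1 ]
  [ 0    1  0 ]
  [ 0    0  1 ]
R1 -> R1 − R3
  [ 1  2/3  0 ]
  [ 0    1  0 ]
  [ 0    0  1 ]
R1 -> R1 − 2/3·R2
  [ 1  0  0 ]
  [ 0  1  0 ]
  [ 0  0  1 ]
The reduced form has 3 nonzero rows.

rank = 3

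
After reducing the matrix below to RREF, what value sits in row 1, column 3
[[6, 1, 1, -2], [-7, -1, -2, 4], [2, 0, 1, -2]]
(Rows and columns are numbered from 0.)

R1 ← 1/6·R1
  [  1  1/6  1/6  -1/3 ]
  [ -7   -1   -2     4 ]
  [  2    0    1    -2 ]
R2 ← R2 + 7·R1
  [ 1  1/6   1/6  -1/3 ]
  [ 0  1/6  -5/6   5/3 ]
  [ 2    0     1    -2 ]
R3 ← R3 − 2·R1
  [ 1   1/6   1/6  -1/3 ]
  [ 0   1/6  -5/6   5/3 ]
  [ 0  -1/3   2/3  -4/3 ]
R2 ← 6·R2
  [ 1   1/6  1/6  -1/3 ]
  [ 0     1   -5    10 ]
  [ 0  -1/3  2/3  -4/3 ]
R3 ← R3 + 1/3·R2
  [ 1  1/6  1/6  -1/3 ]
  [ 0    1   -5    10 ]
  [ 0    0   -1     2 ]
R3 ← -1·R3
  [ 1  1/6  1/6  -1/3 ]
  [ 0    1   -5    10 ]
  [ 0    0    1    -2 ]
R2 ← R2 + 5·R3
  [ 1  1/6  1/6  -1/3 ]
  [ 0    1    0     0 ]
  [ 0    0    1    -2 ]
R1 ← R1 − 1/6·R3
  [ 1  1/6  0   0 ]
  [ 0    1  0   0 ]
  [ 0    0  1  -2 ]
R1 ← R1 − 1/6·R2
  [ 1  0  0   0 ]
  [ 0  1  0   0 ]
  [ 0  0  1  -2 ]

0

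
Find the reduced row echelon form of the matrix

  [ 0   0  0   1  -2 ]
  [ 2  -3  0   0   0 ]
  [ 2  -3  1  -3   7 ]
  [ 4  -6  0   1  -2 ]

ρ1 <-> ρ2
  [ 2  -3  0   0   0 ]
  [ 0   0  0   1  -2 ]
  [ 2  -3  1  -3   7 ]
  [ 4  -6  0   1  -2 ]
ρ1 := 1/2·ρ1
  [ 1  -3/2  0   0   0 ]
  [ 0     0  0   1  -2 ]
  [ 2    -3  1  -3   7 ]
  [ 4    -6  0   1  -2 ]
ρ3 := ρ3 − 2·ρ1
  [ 1  -3/2  0   0   0 ]
  [ 0     0  0   1  -2 ]
  [ 0     0  1  -3   7 ]
  [ 4    -6  0   1  -2 ]
ρ4 := ρ4 − 4·ρ1
  [ 1  -3/2  0   0   0 ]
  [ 0     0  0   1  -2 ]
  [ 0     0  1  -3   7 ]
  [ 0     0  0   1  -2 ]
ρ2 <-> ρ3
  [ 1  -3/2  0   0   0 ]
  [ 0     0  1  -3   7 ]
  [ 0     0  0   1  -2 ]
  [ 0     0  0   1  -2 ]
ρ4 := ρ4 − ρ3
  [ 1  -3/2  0   0   0 ]
  [ 0     0  1  -3   7 ]
  [ 0     0  0   1  -2 ]
  [ 0     0  0   0   0 ]
ρ2 := ρ2 + 3·ρ3
  [ 1  -3/2  0  0   0 ]
  [ 0     0  1  0   1 ]
  [ 0     0  0  1  -2 ]
  [ 0     0  0  0   0 ]

[[1, -3/2, 0, 0, 0], [0, 0, 1, 0, 1], [0, 0, 0, 1, -2], [0, 0, 0, 0, 0]]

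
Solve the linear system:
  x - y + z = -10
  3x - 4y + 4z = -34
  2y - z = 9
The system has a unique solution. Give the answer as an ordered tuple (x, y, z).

(-6, 5, 1)

Form the augmented matrix and row-reduce:
  [ 1  -1   1  |  -10 ]
  [ 3  -4   4  |  -34 ]
  [ 0   2  -1  |    9 ]
R2 ← R2 − 3·R1
  [ 1  -1   1  |  -10 ]
  [ 0  -1   1  |   -4 ]
  [ 0   2  -1  |    9 ]
R2 ← -1·R2
  [ 1  -1   1  |  -10 ]
  [ 0   1  -1  |    4 ]
  [ 0   2  -1  |    9 ]
R3 ← R3 − 2·R2
  [ 1  -1   1  |  -10 ]
  [ 0   1  -1  |    4 ]
  [ 0   0   1  |    1 ]
R2 ← R2 + R3
  [ 1  -1  1  |  -10 ]
  [ 0   1  0  |    5 ]
  [ 0   0  1  |    1 ]
R1 ← R1 − R3
  [ 1  -1  0  |  -11 ]
  [ 0   1  0  |    5 ]
  [ 0   0  1  |    1 ]
R1 ← R1 + R2
  [ 1  0  0  |  -6 ]
  [ 0  1  0  |   5 ]
  [ 0  0  1  |   1 ]
Reading off the last column: x = -6, y = 5, z = 1.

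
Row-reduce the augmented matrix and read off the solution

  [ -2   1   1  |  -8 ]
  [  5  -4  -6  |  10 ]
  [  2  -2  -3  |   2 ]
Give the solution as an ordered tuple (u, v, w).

r1 -> -1/2·r1
  [ 1  -1/2  -1/2  |   4 ]
  [ 5    -4    -6  |  10 ]
  [ 2    -2    -3  |   2 ]
r2 -> r2 − 5·r1
  [ 1  -1/2  -1/2  |    4 ]
  [ 0  -3/2  -7/2  |  -10 ]
  [ 2    -2    -3  |    2 ]
r3 -> r3 − 2·r1
  [ 1  -1/2  -1/2  |    4 ]
  [ 0  -3/2  -7/2  |  -10 ]
  [ 0    -1    -2  |   -6 ]
r2 -> -2/3·r2
  [ 1  -1/2  -1/2  |     4 ]
  [ 0     1   7/3  |  20/3 ]
  [ 0    -1    -2  |    -6 ]
r3 -> r3 + r2
  [ 1  -1/2  -1/2  |     4 ]
  [ 0     1   7/3  |  20/3 ]
  [ 0     0   1/3  |   2/3 ]
r3 -> 3·r3
  [ 1  -1/2  -1/2  |     4 ]
  [ 0     1   7/3  |  20/3 ]
  [ 0     0     1  |     2 ]
r2 -> r2 − 7/3·r3
  [ 1  -1/2  -1/2  |  4 ]
  [ 0     1     0  |  2 ]
  [ 0     0     1  |  2 ]
r1 -> r1 + 1/2·r3
  [ 1  -1/2  0  |  5 ]
  [ 0     1  0  |  2 ]
  [ 0     0  1  |  2 ]
r1 -> r1 + 1/2·r2
  [ 1  0  0  |  6 ]
  [ 0  1  0  |  2 ]
  [ 0  0  1  |  2 ]
Reading off the last column: u = 6, v = 2, w = 2.

(6, 2, 2)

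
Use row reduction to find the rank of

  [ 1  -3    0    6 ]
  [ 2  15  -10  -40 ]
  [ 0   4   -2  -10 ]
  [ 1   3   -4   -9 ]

rank = 4

r2 := r2 − 2·r1
  [ 1  -3    0    6 ]
  [ 0  21  -10  -52 ]
  [ 0   4   -2  -10 ]
  [ 1   3   -4   -9 ]
r4 := r4 − r1
  [ 1  -3    0    6 ]
  [ 0  21  -10  -52 ]
  [ 0   4   -2  -10 ]
  [ 0   6   -4  -15 ]
r2 := 1/21·r2
  [ 1  -3       0       6 ]
  [ 0   1  -10/21  -52/21 ]
  [ 0   4      -2     -10 ]
  [ 0   6      -4     -15 ]
r3 := r3 − 4·r2
  [ 1  -3       0       6 ]
  [ 0   1  -10/21  -52/21 ]
  [ 0   0   -2/21   -2/21 ]
  [ 0   6      -4     -15 ]
r4 := r4 − 6·r2
  [ 1  -3       0       6 ]
  [ 0   1  -10/21  -52/21 ]
  [ 0   0   -2/21   -2/21 ]
  [ 0   0    -8/7    -1/7 ]
r3 := -21/2·r3
  [ 1  -3       0       6 ]
  [ 0   1  -10/21  -52/21 ]
  [ 0   0       1       1 ]
  [ 0   0    -8/7    -1/7 ]
r4 := r4 + 8/7·r3
  [ 1  -3       0       6 ]
  [ 0   1  -10/21  -52/21 ]
  [ 0   0       1       1 ]
  [ 0   0       0       1 ]
r3 := r3 − r4
  [ 1  -3       0       6 ]
  [ 0   1  -10/21  -52/21 ]
  [ 0   0       1       0 ]
  [ 0   0       0       1 ]
r2 := r2 + 52/21·r4
  [ 1  -3       0  6 ]
  [ 0   1  -10/21  0 ]
  [ 0   0       1  0 ]
  [ 0   0       0  1 ]
r1 := r1 − 6·r4
  [ 1  -3       0  0 ]
  [ 0   1  -10/21  0 ]
  [ 0   0       1  0 ]
  [ 0   0       0  1 ]
r2 := r2 + 10/21·r3
  [ 1  -3  0  0 ]
  [ 0   1  0  0 ]
  [ 0   0  1  0 ]
  [ 0   0  0  1 ]
r1 := r1 + 3·r2
  [ 1  0  0  0 ]
  [ 0  1  0  0 ]
  [ 0  0  1  0 ]
  [ 0  0  0  1 ]
The reduced form has 4 nonzero rows.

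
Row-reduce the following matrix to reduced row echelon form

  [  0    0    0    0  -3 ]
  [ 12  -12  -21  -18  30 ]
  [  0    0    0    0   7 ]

Swap ρ1 and ρ2.
  [ 12  -12  -21  -18  30 ]
  [  0    0    0    0  -3 ]
  [  0    0    0    0   7 ]
Multiply ρ1 by 1/12.
  [ 1  -1  -7/4  -3/2  5/2 ]
  [ 0   0     0     0   -3 ]
  [ 0   0     0     0    7 ]
Multiply ρ2 by -1/3.
  [ 1  -1  -7/4  -3/2  5/2 ]
  [ 0   0     0     0    1 ]
  [ 0   0     0     0    7 ]
Subtract 7 times ρ2 from ρ3.
  [ 1  -1  -7/4  -3/2  5/2 ]
  [ 0   0     0     0    1 ]
  [ 0   0     0     0    0 ]
Subtract 5/2 times ρ2 from ρ1.
  [ 1  -1  -7/4  -3/2  0 ]
  [ 0   0     0     0  1 ]
  [ 0   0     0     0  0 ]

[[1, -1, -7/4, -3/2, 0], [0, 0, 0, 0, 1], [0, 0, 0, 0, 0]]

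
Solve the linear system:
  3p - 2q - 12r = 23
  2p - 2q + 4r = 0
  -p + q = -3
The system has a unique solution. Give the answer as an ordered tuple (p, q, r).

Form the augmented matrix and row-reduce:
  [  3  -2  -12  |  23 ]
  [  2  -2    4  |   0 ]
  [ -1   1    0  |  -3 ]
R1 := 1/3·R1
  [  1  -2/3  -4  |  23/3 ]
  [  2    -2   4  |     0 ]
  [ -1     1   0  |    -3 ]
R2 := R2 − 2·R1
  [  1  -2/3  -4  |   23/3 ]
  [  0  -2/3  12  |  -46/3 ]
  [ -1     1   0  |     -3 ]
R3 := R3 + R1
  [ 1  -2/3  -4  |   23/3 ]
  [ 0  -2/3  12  |  -46/3 ]
  [ 0   1/3  -4  |   14/3 ]
R2 := -3/2·R2
  [ 1  -2/3   -4  |  23/3 ]
  [ 0     1  -18  |    23 ]
  [ 0   1/3   -4  |  14/3 ]
R3 := R3 − 1/3·R2
  [ 1  -2/3   -4  |  23/3 ]
  [ 0     1  -18  |    23 ]
  [ 0     0    2  |    -3 ]
R3 := 1/2·R3
  [ 1  -2/3   -4  |  23/3 ]
  [ 0     1  -18  |    23 ]
  [ 0     0    1  |  -3/2 ]
R2 := R2 + 18·R3
  [ 1  -2/3  -4  |  23/3 ]
  [ 0     1   0  |    -4 ]
  [ 0     0   1  |  -3/2 ]
R1 := R1 + 4·R3
  [ 1  -2/3  0  |   5/3 ]
  [ 0     1  0  |    -4 ]
  [ 0     0  1  |  -3/2 ]
R1 := R1 + 2/3·R2
  [ 1  0  0  |    -1 ]
  [ 0  1  0  |    -4 ]
  [ 0  0  1  |  -3/2 ]
Reading off the last column: p = -1, q = -4, r = -3/2.

(-1, -4, -3/2)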